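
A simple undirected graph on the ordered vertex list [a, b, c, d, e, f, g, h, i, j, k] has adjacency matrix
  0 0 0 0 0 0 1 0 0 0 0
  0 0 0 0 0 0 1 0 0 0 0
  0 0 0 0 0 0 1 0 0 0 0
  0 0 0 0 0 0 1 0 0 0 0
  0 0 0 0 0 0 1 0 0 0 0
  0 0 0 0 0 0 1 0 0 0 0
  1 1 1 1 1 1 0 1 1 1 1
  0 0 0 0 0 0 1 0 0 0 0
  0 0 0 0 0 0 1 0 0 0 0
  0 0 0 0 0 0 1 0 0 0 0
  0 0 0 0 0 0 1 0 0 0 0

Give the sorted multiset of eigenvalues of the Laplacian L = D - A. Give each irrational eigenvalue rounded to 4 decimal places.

[0, 1, 1, 1, 1, 1, 1, 1, 1, 1, 11]

With the vertex order [a, b, c, d, e, f, g, h, i, j, k], the degrees are [1, 1, 1, 1, 1, 1, 10, 1, 1, 1, 1], giving D = diag(1, 1, 1, 1, 1, 1, 10, 1, 1, 1, 1) and L = D - A. L is symmetric positive semidefinite, so every eigenvalue is real and nonnegative. The eigenvalues sum to 20, which equals trace(L) = 2|E|. The largest eigenvalue, 11, is at most the vertex count 11.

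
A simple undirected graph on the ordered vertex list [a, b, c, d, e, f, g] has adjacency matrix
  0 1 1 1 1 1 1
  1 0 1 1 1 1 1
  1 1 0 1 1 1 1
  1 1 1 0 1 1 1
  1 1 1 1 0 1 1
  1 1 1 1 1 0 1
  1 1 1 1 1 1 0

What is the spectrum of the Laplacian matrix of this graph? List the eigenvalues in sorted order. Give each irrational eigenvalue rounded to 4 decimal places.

[0, 7, 7, 7, 7, 7, 7]

Reading degrees in the order [a, b, c, d, e, f, g] gives [6, 6, 6, 6, 6, 6, 6]; set D = diag(6, 6, 6, 6, 6, 6, 6) and form L = D - A. Diagonalising L (or applying a numerical eigensolver to the 7x7 matrix) gives the spectrum above. There is one zero in the spectrum, matching the 1 component.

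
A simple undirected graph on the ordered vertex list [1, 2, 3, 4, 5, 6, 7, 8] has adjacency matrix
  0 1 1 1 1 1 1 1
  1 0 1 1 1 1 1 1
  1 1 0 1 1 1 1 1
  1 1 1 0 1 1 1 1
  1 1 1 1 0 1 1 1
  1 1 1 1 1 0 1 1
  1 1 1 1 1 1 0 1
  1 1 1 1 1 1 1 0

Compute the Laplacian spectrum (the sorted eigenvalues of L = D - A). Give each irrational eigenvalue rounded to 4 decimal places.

[0, 8, 8, 8, 8, 8, 8, 8]

With the vertex order [1, 2, 3, 4, 5, 6, 7, 8], the degrees are [7, 7, 7, 7, 7, 7, 7, 7], giving D = diag(7, 7, 7, 7, 7, 7, 7, 7) and L = D - A. L is symmetric positive semidefinite, so every eigenvalue is real and nonnegative. The largest eigenvalue, 8, is at most the vertex count 8. The eigenvalues sum to 56, which equals trace(L) = 2|E|.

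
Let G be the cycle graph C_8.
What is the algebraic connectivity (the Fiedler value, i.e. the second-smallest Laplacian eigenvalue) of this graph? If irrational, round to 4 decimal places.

0.5858

The graph has 8 vertices and degree multiset [2, 2, 2, 2, 2, 2, 2, 2]; D is the diagonal matrix of degrees and L = D - A. The sorted Laplacian eigenvalues are [0, 0.5858, 0.5858, 2, 2, 3.4142, 3.4142, 4]; the algebraic connectivity is the second entry, 0.5858. The largest eigenvalue, 4, is at most the vertex count 8.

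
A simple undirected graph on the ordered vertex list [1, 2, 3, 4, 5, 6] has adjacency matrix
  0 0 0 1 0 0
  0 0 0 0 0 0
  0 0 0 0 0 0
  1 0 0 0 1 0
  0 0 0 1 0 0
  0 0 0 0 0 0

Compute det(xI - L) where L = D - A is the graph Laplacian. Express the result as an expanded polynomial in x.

Each diagonal entry of L is the vertex degree and each off-diagonal entry is -1 where an edge is present, 0 otherwise; in the order [1, 2, 3, 4, 5, 6] the diagonal is [1, 0, 0, 2, 1, 0]. L has integer entries, so p(x) = det(xI - L) has integer coefficients. Expanding the determinant yields x^6 - 4x^5 + 3x^4. The constant term is 0 because L is singular (the all-ones vector lies in its kernel). There are 4 zeros in the spectrum, matching the 4 components. The eigenvalues sum to 4, which equals trace(L) = 2|E|.

x^6 - 4x^5 + 3x^4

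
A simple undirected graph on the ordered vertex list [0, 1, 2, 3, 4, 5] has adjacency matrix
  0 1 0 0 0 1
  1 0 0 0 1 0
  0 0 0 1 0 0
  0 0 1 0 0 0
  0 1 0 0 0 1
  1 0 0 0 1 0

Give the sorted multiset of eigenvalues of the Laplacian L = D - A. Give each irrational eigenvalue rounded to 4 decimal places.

Each diagonal entry of L is the vertex degree and each off-diagonal entry is -1 where an edge is present, 0 otherwise; in the order [0, 1, 2, 3, 4, 5] the diagonal is [2, 2, 1, 1, 2, 2]. Diagonalising L (or applying a numerical eigensolver to the 6x6 matrix) gives the spectrum above. The 2 zero eigenvalues correspond to the 2 connected components. The eigenvalues sum to 10, which equals trace(L) = 2|E|.

[0, 0, 2, 2, 2, 4]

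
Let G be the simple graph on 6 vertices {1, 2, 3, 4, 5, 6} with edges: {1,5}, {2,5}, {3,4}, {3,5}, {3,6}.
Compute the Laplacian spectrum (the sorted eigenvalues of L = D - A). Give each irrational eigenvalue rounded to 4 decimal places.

[0, 0.4384, 1, 1, 3, 4.5616]

Reading degrees in the order [1, 2, 3, 4, 5, 6] gives [1, 1, 3, 1, 3, 1]; set D = diag(1, 1, 3, 1, 3, 1) and form L = D - A. The multiplicity of 0 as a Laplacian eigenvalue equals the number of connected components. The single zero eigenvalue shows the graph is connected. There is one zero in the spectrum, matching the 1 component.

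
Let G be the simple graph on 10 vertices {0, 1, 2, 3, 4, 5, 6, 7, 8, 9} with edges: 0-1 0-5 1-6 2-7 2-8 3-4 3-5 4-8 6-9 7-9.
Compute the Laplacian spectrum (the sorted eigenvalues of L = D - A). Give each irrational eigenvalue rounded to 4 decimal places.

Reading degrees in the order [0, 1, 2, 3, 4, 5, 6, 7, 8, 9] gives [2, 2, 2, 2, 2, 2, 2, 2, 2, 2]; set D = diag(2, 2, 2, 2, 2, 2, 2, 2, 2, 2) and form L = D - A. The multiplicity of 0 as a Laplacian eigenvalue equals the number of connected components. The single zero eigenvalue shows the graph is connected. The eigenvalues sum to 20, which equals trace(L) = 2|E|.

[0, 0.3820, 0.3820, 1.3820, 1.3820, 2.6180, 2.6180, 3.6180, 3.6180, 4]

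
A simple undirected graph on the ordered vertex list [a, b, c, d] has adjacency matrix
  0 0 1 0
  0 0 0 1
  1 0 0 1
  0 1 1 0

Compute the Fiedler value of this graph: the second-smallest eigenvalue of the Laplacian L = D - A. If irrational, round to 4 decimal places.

0.5858

Each diagonal entry of L is the vertex degree and each off-diagonal entry is -1 where an edge is present, 0 otherwise; in the order [a, b, c, d] the diagonal is [1, 1, 2, 2]. Computing the eigenvalues of L and sorting gives [0, 0.5858, 2, 3.4142]. The Fiedler value lambda_2 = 0.5858 is strictly positive, so the graph is connected. The largest eigenvalue, 3.4142, is at most the vertex count 4. The eigenvalues sum to 6, which equals trace(L) = 2|E|.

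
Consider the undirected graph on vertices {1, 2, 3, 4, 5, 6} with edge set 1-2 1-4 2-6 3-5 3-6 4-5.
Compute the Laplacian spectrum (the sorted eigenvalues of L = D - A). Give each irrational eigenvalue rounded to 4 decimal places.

Each diagonal entry of L is the vertex degree and each off-diagonal entry is -1 where an edge is present, 0 otherwise; in the order [1, 2, 3, 4, 5, 6] the diagonal is [2, 2, 2, 2, 2, 2]. The multiplicity of 0 as a Laplacian eigenvalue equals the number of connected components. The single zero eigenvalue shows the graph is connected. The eigenvalues sum to 12, which equals trace(L) = 2|E|.

[0, 1, 1, 3, 3, 4]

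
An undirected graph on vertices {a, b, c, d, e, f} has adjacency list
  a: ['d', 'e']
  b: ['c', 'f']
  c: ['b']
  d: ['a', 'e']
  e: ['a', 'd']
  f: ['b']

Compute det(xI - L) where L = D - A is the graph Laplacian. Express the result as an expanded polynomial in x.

Reading degrees in the order [a, b, c, d, e, f] gives [2, 2, 1, 2, 2, 1]; set D = diag(2, 2, 1, 2, 2, 1) and form L = D - A. Computing det(xI - L) by cofactor expansion (or equivalently via sum-over-permutations) gives x^6 - 10x^5 + 36x^4 - 54x^3 + 27x^2. The coefficient of x^5 equals -trace(L) = -10, matching the sum of degrees.

x^6 - 10x^5 + 36x^4 - 54x^3 + 27x^2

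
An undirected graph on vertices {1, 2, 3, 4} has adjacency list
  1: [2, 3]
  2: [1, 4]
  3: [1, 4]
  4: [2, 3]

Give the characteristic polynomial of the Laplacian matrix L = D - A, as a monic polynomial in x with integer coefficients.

x^4 - 8x^3 + 20x^2 - 16x

With the vertex order [1, 2, 3, 4], the degrees are [2, 2, 2, 2], giving D = diag(2, 2, 2, 2) and L = D - A. The eigenvalues of L are [0, 2, 2, 4]; the characteristic polynomial is the product of (x - lambda_i), which multiplies out to x^4 - 8x^3 + 20x^2 - 16x. The constant term is 0 because L is singular (the all-ones vector lies in its kernel). The largest eigenvalue, 4, is at most the vertex count 4. The eigenvalues sum to 8, which equals trace(L) = 2|E|.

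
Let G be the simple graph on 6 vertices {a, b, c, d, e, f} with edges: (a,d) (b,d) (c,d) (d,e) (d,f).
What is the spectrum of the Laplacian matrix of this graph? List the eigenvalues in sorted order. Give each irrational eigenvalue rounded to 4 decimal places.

Reading degrees in the order [a, b, c, d, e, f] gives [1, 1, 1, 5, 1, 1]; set D = diag(1, 1, 1, 5, 1, 1) and form L = D - A. L is symmetric positive semidefinite, so every eigenvalue is real and nonnegative.

[0, 1, 1, 1, 1, 6]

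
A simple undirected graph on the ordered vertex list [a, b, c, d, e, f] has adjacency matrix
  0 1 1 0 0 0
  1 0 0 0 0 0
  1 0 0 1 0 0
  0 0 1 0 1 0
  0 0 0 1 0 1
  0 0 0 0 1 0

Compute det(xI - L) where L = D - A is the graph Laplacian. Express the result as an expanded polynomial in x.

Reading degrees in the order [a, b, c, d, e, f] gives [2, 1, 2, 2, 2, 1]; set D = diag(2, 1, 2, 2, 2, 1) and form L = D - A. L has integer entries, so p(x) = det(xI - L) has integer coefficients. Expanding the determinant yields x^6 - 10x^5 + 36x^4 - 56x^3 + 35x^2 - 6x. Since p(0) = det(-L) = 0, x divides p(x). The largest eigenvalue, 3.7321, is at most the vertex count 6.

x^6 - 10x^5 + 36x^4 - 56x^3 + 35x^2 - 6x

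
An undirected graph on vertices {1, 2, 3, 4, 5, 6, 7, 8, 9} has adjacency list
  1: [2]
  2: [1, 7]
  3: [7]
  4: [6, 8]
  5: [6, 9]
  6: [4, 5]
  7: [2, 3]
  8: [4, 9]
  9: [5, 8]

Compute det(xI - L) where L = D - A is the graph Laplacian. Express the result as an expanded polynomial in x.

x^9 - 16x^8 + 105x^7 - 364x^6 + 715x^5 - 790x^4 + 450x^3 - 100x^2

Reading degrees in the order [1, 2, 3, 4, 5, 6, 7, 8, 9] gives [1, 2, 1, 2, 2, 2, 2, 2, 2]; set D = diag(1, 2, 1, 2, 2, 2, 2, 2, 2) and form L = D - A. Computing det(xI - L) by cofactor expansion (or equivalently via sum-over-permutations) gives x^9 - 16x^8 + 105x^7 - 364x^6 + 715x^5 - 790x^4 + 450x^3 - 100x^2. The constant term is 0 because L is singular (the all-ones vector lies in its kernel). There are 2 zeros in the spectrum, matching the 2 components.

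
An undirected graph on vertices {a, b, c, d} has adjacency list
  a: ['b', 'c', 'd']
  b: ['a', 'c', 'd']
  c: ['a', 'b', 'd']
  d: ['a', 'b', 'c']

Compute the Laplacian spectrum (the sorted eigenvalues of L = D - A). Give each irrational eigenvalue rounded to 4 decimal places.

[0, 4, 4, 4]

With the vertex order [a, b, c, d], the degrees are [3, 3, 3, 3], giving D = diag(3, 3, 3, 3) and L = D - A. Since every row of L sums to 0, the all-ones vector is in the kernel and 0 is an eigenvalue. The single zero eigenvalue shows the graph is connected. There is one zero in the spectrum, matching the 1 component. The eigenvalues sum to 12, which equals trace(L) = 2|E|.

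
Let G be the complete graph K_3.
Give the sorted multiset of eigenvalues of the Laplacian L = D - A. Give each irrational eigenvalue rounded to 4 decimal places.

[0, 3, 3]

The graph has 3 vertices and degree multiset [2, 2, 2]; D is the diagonal matrix of degrees and L = D - A. Diagonalising L (or applying a numerical eigensolver to the 3x3 matrix) gives the spectrum above. There is one zero in the spectrum, matching the 1 component. By the matrix-tree theorem the graph has (1/3) * product of the nonzero eigenvalues = 3 spanning trees.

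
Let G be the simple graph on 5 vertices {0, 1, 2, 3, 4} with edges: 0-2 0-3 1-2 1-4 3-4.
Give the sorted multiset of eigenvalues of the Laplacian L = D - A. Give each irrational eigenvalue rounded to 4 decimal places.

[0, 1.3820, 1.3820, 3.6180, 3.6180]

Reading degrees in the order [0, 1, 2, 3, 4] gives [2, 2, 2, 2, 2]; set D = diag(2, 2, 2, 2, 2) and form L = D - A. The multiplicity of 0 as a Laplacian eigenvalue equals the number of connected components. The eigenvalues sum to 10, which equals trace(L) = 2|E|.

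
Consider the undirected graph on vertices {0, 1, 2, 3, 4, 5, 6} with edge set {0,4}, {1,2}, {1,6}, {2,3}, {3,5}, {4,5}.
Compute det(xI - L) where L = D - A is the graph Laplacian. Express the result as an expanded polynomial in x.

x^7 - 12x^6 + 55x^5 - 120x^4 + 126x^3 - 56x^2 + 7x

Each diagonal entry of L is the vertex degree and each off-diagonal entry is -1 where an edge is present, 0 otherwise; in the order [0, 1, 2, 3, 4, 5, 6] the diagonal is [1, 2, 2, 2, 2, 2, 1]. Computing det(xI - L) by cofactor expansion (or equivalently via sum-over-permutations) gives x^7 - 12x^6 + 55x^5 - 120x^4 + 126x^3 - 56x^2 + 7x. The coefficient of x^6 equals -trace(L) = -12, matching the sum of degrees. The largest eigenvalue, 3.8019, is at most the vertex count 7.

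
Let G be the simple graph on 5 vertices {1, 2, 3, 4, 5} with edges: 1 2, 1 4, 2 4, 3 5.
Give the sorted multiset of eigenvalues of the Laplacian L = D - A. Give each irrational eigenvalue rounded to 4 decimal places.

[0, 0, 2, 3, 3]

Reading degrees in the order [1, 2, 3, 4, 5] gives [2, 2, 1, 2, 1]; set D = diag(2, 2, 1, 2, 1) and form L = D - A. Since every row of L sums to 0, the all-ones vector is in the kernel and 0 is an eigenvalue. The 2 zero eigenvalues correspond to the 2 connected components. There are 2 zeros in the spectrum, matching the 2 components.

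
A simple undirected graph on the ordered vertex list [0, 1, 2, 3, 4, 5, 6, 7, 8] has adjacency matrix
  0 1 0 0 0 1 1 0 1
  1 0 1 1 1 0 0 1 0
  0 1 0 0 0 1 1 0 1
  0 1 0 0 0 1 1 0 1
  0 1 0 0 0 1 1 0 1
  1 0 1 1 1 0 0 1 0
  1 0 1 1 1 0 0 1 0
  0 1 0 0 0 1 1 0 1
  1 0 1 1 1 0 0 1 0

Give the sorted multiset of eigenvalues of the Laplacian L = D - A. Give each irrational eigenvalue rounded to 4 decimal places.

[0, 4, 4, 4, 4, 5, 5, 5, 9]

With the vertex order [0, 1, 2, 3, 4, 5, 6, 7, 8], the degrees are [4, 5, 4, 4, 4, 5, 5, 4, 5], giving D = diag(4, 5, 4, 4, 4, 5, 5, 4, 5) and L = D - A. The multiplicity of 0 as a Laplacian eigenvalue equals the number of connected components. There is one zero in the spectrum, matching the 1 component.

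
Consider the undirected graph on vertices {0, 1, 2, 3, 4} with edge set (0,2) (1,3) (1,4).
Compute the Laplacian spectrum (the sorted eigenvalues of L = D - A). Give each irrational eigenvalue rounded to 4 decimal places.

Each diagonal entry of L is the vertex degree and each off-diagonal entry is -1 where an edge is present, 0 otherwise; in the order [0, 1, 2, 3, 4] the diagonal is [1, 2, 1, 1, 1]. L is symmetric positive semidefinite, so every eigenvalue is real and nonnegative. The 2 zero eigenvalues correspond to the 2 connected components. The eigenvalues sum to 6, which equals trace(L) = 2|E|.

[0, 0, 1, 2, 3]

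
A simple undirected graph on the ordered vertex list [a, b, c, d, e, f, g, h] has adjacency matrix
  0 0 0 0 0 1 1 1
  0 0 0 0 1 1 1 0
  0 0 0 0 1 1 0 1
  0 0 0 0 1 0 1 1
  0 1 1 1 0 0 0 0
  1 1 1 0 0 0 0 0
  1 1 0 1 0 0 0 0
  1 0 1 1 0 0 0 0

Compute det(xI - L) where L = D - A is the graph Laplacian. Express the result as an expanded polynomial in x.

x^8 - 24x^7 + 240x^6 - 1296x^5 + 4080x^4 - 7488x^3 + 7424x^2 - 3072x

Reading degrees in the order [a, b, c, d, e, f, g, h] gives [3, 3, 3, 3, 3, 3, 3, 3]; set D = diag(3, 3, 3, 3, 3, 3, 3, 3) and form L = D - A. L has integer entries, so p(x) = det(xI - L) has integer coefficients. Expanding the determinant yields x^8 - 24x^7 + 240x^6 - 1296x^5 + 4080x^4 - 7488x^3 + 7424x^2 - 3072x. The coefficient of x^7 equals -trace(L) = -24, matching the sum of degrees. There is one zero in the spectrum, matching the 1 component. The largest eigenvalue, 6, is at most the vertex count 8.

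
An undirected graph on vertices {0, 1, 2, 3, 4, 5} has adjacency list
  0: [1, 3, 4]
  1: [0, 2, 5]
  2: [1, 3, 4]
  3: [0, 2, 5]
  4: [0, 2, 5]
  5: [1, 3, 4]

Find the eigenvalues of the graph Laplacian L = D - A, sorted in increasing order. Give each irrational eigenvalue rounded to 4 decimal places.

[0, 3, 3, 3, 3, 6]

Each diagonal entry of L is the vertex degree and each off-diagonal entry is -1 where an edge is present, 0 otherwise; in the order [0, 1, 2, 3, 4, 5] the diagonal is [3, 3, 3, 3, 3, 3]. L is symmetric positive semidefinite, so every eigenvalue is real and nonnegative. There is one zero in the spectrum, matching the 1 component.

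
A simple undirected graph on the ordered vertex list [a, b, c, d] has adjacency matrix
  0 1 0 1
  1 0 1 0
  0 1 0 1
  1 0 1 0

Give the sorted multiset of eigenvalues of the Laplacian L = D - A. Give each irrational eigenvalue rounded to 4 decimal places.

[0, 2, 2, 4]

With the vertex order [a, b, c, d], the degrees are [2, 2, 2, 2], giving D = diag(2, 2, 2, 2) and L = D - A. Since every row of L sums to 0, the all-ones vector is in the kernel and 0 is an eigenvalue.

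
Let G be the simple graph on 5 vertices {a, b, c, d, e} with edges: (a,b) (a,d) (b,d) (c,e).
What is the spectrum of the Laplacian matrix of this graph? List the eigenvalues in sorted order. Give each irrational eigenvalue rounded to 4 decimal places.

[0, 0, 2, 3, 3]

Each diagonal entry of L is the vertex degree and each off-diagonal entry is -1 where an edge is present, 0 otherwise; in the order [a, b, c, d, e] the diagonal is [2, 2, 1, 2, 1]. Since every row of L sums to 0, the all-ones vector is in the kernel and 0 is an eigenvalue. The 2 zero eigenvalues correspond to the 2 connected components. The eigenvalues sum to 8, which equals trace(L) = 2|E|.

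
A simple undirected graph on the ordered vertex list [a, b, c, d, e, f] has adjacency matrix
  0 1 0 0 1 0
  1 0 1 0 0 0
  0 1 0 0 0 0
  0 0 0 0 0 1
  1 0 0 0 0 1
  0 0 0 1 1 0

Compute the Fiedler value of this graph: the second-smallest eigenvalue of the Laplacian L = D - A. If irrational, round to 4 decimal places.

With the vertex order [a, b, c, d, e, f], the degrees are [2, 2, 1, 1, 2, 2], giving D = diag(2, 2, 1, 1, 2, 2) and L = D - A. The sorted Laplacian eigenvalues are [0, 0.2679, 1, 2, 3, 3.7321]; the algebraic connectivity is the second entry, 0.2679.

0.2679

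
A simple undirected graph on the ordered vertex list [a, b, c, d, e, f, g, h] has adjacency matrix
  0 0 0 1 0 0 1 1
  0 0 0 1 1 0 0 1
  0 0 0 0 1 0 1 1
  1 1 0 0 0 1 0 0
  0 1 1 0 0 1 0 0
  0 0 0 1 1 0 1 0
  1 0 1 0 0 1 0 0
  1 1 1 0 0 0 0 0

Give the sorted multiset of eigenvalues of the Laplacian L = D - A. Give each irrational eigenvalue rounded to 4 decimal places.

[0, 2, 2, 2, 4, 4, 4, 6]

With the vertex order [a, b, c, d, e, f, g, h], the degrees are [3, 3, 3, 3, 3, 3, 3, 3], giving D = diag(3, 3, 3, 3, 3, 3, 3, 3) and L = D - A. The multiplicity of 0 as a Laplacian eigenvalue equals the number of connected components.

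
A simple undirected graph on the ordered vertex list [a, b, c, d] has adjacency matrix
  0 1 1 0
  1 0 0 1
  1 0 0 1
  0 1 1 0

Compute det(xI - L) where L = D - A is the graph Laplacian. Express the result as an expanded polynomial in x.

x^4 - 8x^3 + 20x^2 - 16x

Reading degrees in the order [a, b, c, d] gives [2, 2, 2, 2]; set D = diag(2, 2, 2, 2) and form L = D - A. Computing det(xI - L) by cofactor expansion (or equivalently via sum-over-permutations) gives x^4 - 8x^3 + 20x^2 - 16x. The constant term is 0 because L is singular (the all-ones vector lies in its kernel). The eigenvalues sum to 8, which equals trace(L) = 2|E|. There is one zero in the spectrum, matching the 1 component.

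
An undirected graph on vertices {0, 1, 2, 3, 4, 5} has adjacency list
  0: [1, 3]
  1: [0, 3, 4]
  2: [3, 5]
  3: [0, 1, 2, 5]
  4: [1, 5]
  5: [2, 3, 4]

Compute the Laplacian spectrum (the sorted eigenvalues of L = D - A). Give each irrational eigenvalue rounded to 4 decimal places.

[0, 1.3820, 1.6972, 3.6180, 4, 5.3028]

With the vertex order [0, 1, 2, 3, 4, 5], the degrees are [2, 3, 2, 4, 2, 3], giving D = diag(2, 3, 2, 4, 2, 3) and L = D - A. L is symmetric positive semidefinite, so every eigenvalue is real and nonnegative. The single zero eigenvalue shows the graph is connected. By the matrix-tree theorem the graph has (1/6) * product of the nonzero eigenvalues = 30 spanning trees.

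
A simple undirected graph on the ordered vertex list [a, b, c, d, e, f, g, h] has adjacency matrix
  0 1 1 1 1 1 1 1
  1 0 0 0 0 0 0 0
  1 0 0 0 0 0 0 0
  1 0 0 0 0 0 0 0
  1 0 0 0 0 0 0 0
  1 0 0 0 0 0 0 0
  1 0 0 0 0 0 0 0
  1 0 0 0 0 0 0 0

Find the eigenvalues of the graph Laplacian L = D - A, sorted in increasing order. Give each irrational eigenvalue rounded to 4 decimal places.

[0, 1, 1, 1, 1, 1, 1, 8]

Each diagonal entry of L is the vertex degree and each off-diagonal entry is -1 where an edge is present, 0 otherwise; in the order [a, b, c, d, e, f, g, h] the diagonal is [7, 1, 1, 1, 1, 1, 1, 1]. Diagonalising L (or applying a numerical eigensolver to the 8x8 matrix) gives the spectrum above. The single zero eigenvalue shows the graph is connected. By the matrix-tree theorem the graph has (1/8) * product of the nonzero eigenvalues = 1 spanning tree. The largest eigenvalue, 8, is at most the vertex count 8.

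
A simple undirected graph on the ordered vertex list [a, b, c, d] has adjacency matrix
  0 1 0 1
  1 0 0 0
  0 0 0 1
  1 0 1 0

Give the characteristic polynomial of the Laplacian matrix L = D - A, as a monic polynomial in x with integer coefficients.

Each diagonal entry of L is the vertex degree and each off-diagonal entry is -1 where an edge is present, 0 otherwise; in the order [a, b, c, d] the diagonal is [2, 1, 1, 2]. Computing det(xI - L) by cofactor expansion (or equivalently via sum-over-permutations) gives x^4 - 6x^3 + 10x^2 - 4x. The coefficient of x^3 equals -trace(L) = -6, matching the sum of degrees. There is one zero in the spectrum, matching the 1 component. By the matrix-tree theorem the graph has (1/4) * product of the nonzero eigenvalues = 1 spanning tree.

x^4 - 6x^3 + 10x^2 - 4x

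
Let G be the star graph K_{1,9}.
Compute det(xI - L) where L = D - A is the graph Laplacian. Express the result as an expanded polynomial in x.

x^10 - 18x^9 + 108x^8 - 336x^7 + 630x^6 - 756x^5 + 588x^4 - 288x^3 + 81x^2 - 10x

The graph has 10 vertices and degree multiset [9, 1, 1, 1, 1, 1, 1, 1, 1, 1]; D is the diagonal matrix of degrees and L = D - A. L has integer entries, so p(x) = det(xI - L) has integer coefficients. Expanding the determinant yields x^10 - 18x^9 + 108x^8 - 336x^7 + 630x^6 - 756x^5 + 588x^4 - 288x^3 + 81x^2 - 10x. Since p(0) = det(-L) = 0, x divides p(x).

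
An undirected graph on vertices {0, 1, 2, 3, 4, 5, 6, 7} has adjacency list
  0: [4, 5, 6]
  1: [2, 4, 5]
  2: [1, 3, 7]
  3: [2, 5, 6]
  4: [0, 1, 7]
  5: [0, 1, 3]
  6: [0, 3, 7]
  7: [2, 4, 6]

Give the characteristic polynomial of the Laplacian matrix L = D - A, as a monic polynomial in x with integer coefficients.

x^8 - 24x^7 + 240x^6 - 1296x^5 + 4080x^4 - 7488x^3 + 7424x^2 - 3072x

With the vertex order [0, 1, 2, 3, 4, 5, 6, 7], the degrees are [3, 3, 3, 3, 3, 3, 3, 3], giving D = diag(3, 3, 3, 3, 3, 3, 3, 3) and L = D - A. L has integer entries, so p(x) = det(xI - L) has integer coefficients. Expanding the determinant yields x^8 - 24x^7 + 240x^6 - 1296x^5 + 4080x^4 - 7488x^3 + 7424x^2 - 3072x. Since p(0) = det(-L) = 0, x divides p(x).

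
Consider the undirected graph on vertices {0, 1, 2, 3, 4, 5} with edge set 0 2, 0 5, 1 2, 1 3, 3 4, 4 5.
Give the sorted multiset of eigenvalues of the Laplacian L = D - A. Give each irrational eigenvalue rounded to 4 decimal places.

[0, 1, 1, 3, 3, 4]

With the vertex order [0, 1, 2, 3, 4, 5], the degrees are [2, 2, 2, 2, 2, 2], giving D = diag(2, 2, 2, 2, 2, 2) and L = D - A. L is symmetric positive semidefinite, so every eigenvalue is real and nonnegative. The single zero eigenvalue shows the graph is connected. There is one zero in the spectrum, matching the 1 component.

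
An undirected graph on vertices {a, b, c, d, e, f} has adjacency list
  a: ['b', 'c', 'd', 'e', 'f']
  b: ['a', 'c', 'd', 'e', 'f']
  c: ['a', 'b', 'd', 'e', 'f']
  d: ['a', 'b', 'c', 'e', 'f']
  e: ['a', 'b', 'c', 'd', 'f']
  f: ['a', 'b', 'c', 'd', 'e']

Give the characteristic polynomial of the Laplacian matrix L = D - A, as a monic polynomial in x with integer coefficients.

x^6 - 30x^5 + 360x^4 - 2160x^3 + 6480x^2 - 7776x

Reading degrees in the order [a, b, c, d, e, f] gives [5, 5, 5, 5, 5, 5]; set D = diag(5, 5, 5, 5, 5, 5) and form L = D - A. Computing det(xI - L) by cofactor expansion (or equivalently via sum-over-permutations) gives x^6 - 30x^5 + 360x^4 - 2160x^3 + 6480x^2 - 7776x. Since p(0) = det(-L) = 0, x divides p(x). By the matrix-tree theorem the graph has (1/6) * product of the nonzero eigenvalues = 1296 spanning trees.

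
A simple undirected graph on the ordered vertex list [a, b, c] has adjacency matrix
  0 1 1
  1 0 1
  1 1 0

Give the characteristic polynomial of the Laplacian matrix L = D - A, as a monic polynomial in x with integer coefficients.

x^3 - 6x^2 + 9x

Reading degrees in the order [a, b, c] gives [2, 2, 2]; set D = diag(2, 2, 2) and form L = D - A. The eigenvalues of L are [0, 3, 3]; the characteristic polynomial is the product of (x - lambda_i), which multiplies out to x^3 - 6x^2 + 9x. The constant term is 0 because L is singular (the all-ones vector lies in its kernel).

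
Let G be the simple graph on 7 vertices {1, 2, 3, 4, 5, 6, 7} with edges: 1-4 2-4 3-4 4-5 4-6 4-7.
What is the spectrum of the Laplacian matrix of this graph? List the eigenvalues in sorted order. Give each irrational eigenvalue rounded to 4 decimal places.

Reading degrees in the order [1, 2, 3, 4, 5, 6, 7] gives [1, 1, 1, 6, 1, 1, 1]; set D = diag(1, 1, 1, 6, 1, 1, 1) and form L = D - A. L is symmetric positive semidefinite, so every eigenvalue is real and nonnegative. The single zero eigenvalue shows the graph is connected.

[0, 1, 1, 1, 1, 1, 7]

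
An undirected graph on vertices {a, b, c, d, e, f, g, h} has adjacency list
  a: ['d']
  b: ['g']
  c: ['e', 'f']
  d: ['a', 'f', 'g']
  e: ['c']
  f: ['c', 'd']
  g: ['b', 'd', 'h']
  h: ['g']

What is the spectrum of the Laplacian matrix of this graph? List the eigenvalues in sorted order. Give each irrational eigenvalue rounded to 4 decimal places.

[0, 0.2243, 0.5858, 1, 1.4108, 2.7237, 3.4142, 4.6412]

With the vertex order [a, b, c, d, e, f, g, h], the degrees are [1, 1, 2, 3, 1, 2, 3, 1], giving D = diag(1, 1, 2, 3, 1, 2, 3, 1) and L = D - A. Since every row of L sums to 0, the all-ones vector is in the kernel and 0 is an eigenvalue. The single zero eigenvalue shows the graph is connected. The eigenvalues sum to 14, which equals trace(L) = 2|E|.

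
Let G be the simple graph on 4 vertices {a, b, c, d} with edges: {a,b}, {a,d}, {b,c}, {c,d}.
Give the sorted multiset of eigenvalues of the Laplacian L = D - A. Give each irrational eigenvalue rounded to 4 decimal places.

With the vertex order [a, b, c, d], the degrees are [2, 2, 2, 2], giving D = diag(2, 2, 2, 2) and L = D - A. Diagonalising L (or applying a numerical eigensolver to the 4x4 matrix) gives the spectrum above. There is one zero in the spectrum, matching the 1 component.

[0, 2, 2, 4]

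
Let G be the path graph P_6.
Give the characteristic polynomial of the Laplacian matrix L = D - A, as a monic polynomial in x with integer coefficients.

x^6 - 10x^5 + 36x^4 - 56x^3 + 35x^2 - 6x

The graph has 6 vertices and degree multiset [2, 2, 2, 2, 1, 1]; D is the diagonal matrix of degrees and L = D - A. Computing det(xI - L) by cofactor expansion (or equivalently via sum-over-permutations) gives x^6 - 10x^5 + 36x^4 - 56x^3 + 35x^2 - 6x. The coefficient of x^5 equals -trace(L) = -10, matching the sum of degrees. By the matrix-tree theorem the graph has (1/6) * product of the nonzero eigenvalues = 1 spanning tree.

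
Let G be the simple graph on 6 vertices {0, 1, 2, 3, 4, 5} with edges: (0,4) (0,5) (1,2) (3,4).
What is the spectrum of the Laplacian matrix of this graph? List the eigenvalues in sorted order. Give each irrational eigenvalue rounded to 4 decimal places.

[0, 0, 0.5858, 2, 2, 3.4142]

Reading degrees in the order [0, 1, 2, 3, 4, 5] gives [2, 1, 1, 1, 2, 1]; set D = diag(2, 1, 1, 1, 2, 1) and form L = D - A. Since every row of L sums to 0, the all-ones vector is in the kernel and 0 is an eigenvalue. The 2 zero eigenvalues correspond to the 2 connected components. There are 2 zeros in the spectrum, matching the 2 components.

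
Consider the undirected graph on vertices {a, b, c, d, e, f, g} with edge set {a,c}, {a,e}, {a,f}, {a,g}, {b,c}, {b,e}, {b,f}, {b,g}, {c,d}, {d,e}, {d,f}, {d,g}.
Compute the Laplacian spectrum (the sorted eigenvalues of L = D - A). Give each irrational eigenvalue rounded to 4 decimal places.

[0, 3, 3, 3, 4, 4, 7]

With the vertex order [a, b, c, d, e, f, g], the degrees are [4, 4, 3, 4, 3, 3, 3], giving D = diag(4, 4, 3, 4, 3, 3, 3) and L = D - A. Since every row of L sums to 0, the all-ones vector is in the kernel and 0 is an eigenvalue. The single zero eigenvalue shows the graph is connected. By the matrix-tree theorem the graph has (1/7) * product of the nonzero eigenvalues = 432 spanning trees. There is one zero in the spectrum, matching the 1 component.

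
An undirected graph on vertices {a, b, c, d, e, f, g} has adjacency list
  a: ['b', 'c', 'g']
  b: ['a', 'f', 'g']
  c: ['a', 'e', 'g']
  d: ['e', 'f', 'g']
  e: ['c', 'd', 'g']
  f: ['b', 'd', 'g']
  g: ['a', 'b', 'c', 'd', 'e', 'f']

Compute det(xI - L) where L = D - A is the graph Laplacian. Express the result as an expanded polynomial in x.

x^7 - 24x^6 + 231x^5 - 1140x^4 + 3036x^3 - 4128x^2 + 2240x

Each diagonal entry of L is the vertex degree and each off-diagonal entry is -1 where an edge is present, 0 otherwise; in the order [a, b, c, d, e, f, g] the diagonal is [3, 3, 3, 3, 3, 3, 6]. Computing det(xI - L) by cofactor expansion (or equivalently via sum-over-permutations) gives x^7 - 24x^6 + 231x^5 - 1140x^4 + 3036x^3 - 4128x^2 + 2240x. The constant term is 0 because L is singular (the all-ones vector lies in its kernel). The largest eigenvalue, 7, is at most the vertex count 7.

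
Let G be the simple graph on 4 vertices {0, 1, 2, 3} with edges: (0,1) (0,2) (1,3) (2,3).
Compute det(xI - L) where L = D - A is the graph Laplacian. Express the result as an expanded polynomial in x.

x^4 - 8x^3 + 20x^2 - 16x

Reading degrees in the order [0, 1, 2, 3] gives [2, 2, 2, 2]; set D = diag(2, 2, 2, 2) and form L = D - A. The eigenvalues of L are [0, 2, 2, 4]; the characteristic polynomial is the product of (x - lambda_i), which multiplies out to x^4 - 8x^3 + 20x^2 - 16x. The constant term is 0 because L is singular (the all-ones vector lies in its kernel). The eigenvalues sum to 8, which equals trace(L) = 2|E|. There is one zero in the spectrum, matching the 1 component.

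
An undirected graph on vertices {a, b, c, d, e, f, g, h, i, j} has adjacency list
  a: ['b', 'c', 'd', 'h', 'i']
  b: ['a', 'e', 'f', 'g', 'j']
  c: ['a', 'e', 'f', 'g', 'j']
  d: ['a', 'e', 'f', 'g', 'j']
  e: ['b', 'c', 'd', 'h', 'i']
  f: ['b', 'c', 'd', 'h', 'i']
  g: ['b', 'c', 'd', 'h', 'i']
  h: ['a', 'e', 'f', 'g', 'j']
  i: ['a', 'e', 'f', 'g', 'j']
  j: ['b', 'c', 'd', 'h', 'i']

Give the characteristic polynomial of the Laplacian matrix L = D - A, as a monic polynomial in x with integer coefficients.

Reading degrees in the order [a, b, c, d, e, f, g, h, i, j] gives [5, 5, 5, 5, 5, 5, 5, 5, 5, 5]; set D = diag(5, 5, 5, 5, 5, 5, 5, 5, 5, 5) and form L = D - A. The eigenvalues of L are [0, 5, 5, 5, 5, 5, 5, 5, 5, 10]; the characteristic polynomial is the product of (x - lambda_i), which multiplies out to x^10 - 50x^9 + 1100x^8 - 14000x^7 + 113750x^6 - 612500x^5 + 2187500x^4 - 5000000x^3 + 6640625x^2 - 3906250x. Since p(0) = det(-L) = 0, x divides p(x). The eigenvalues sum to 50, which equals trace(L) = 2|E|.

x^10 - 50x^9 + 1100x^8 - 14000x^7 + 113750x^6 - 612500x^5 + 2187500x^4 - 5000000x^3 + 6640625x^2 - 3906250x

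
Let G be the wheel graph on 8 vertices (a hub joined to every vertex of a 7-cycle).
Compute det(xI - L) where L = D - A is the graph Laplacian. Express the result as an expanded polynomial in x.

x^8 - 28x^7 + 322x^6 - 1974x^5 + 6965x^4 - 14126x^3 + 15225x^2 - 6728x

The graph has 8 vertices and degree multiset [7, 3, 3, 3, 3, 3, 3, 3]; D is the diagonal matrix of degrees and L = D - A. L has integer entries, so p(x) = det(xI - L) has integer coefficients. Expanding the determinant yields x^8 - 28x^7 + 322x^6 - 1974x^5 + 6965x^4 - 14126x^3 + 15225x^2 - 6728x. The constant term is 0 because L is singular (the all-ones vector lies in its kernel). The largest eigenvalue, 8, is at most the vertex count 8.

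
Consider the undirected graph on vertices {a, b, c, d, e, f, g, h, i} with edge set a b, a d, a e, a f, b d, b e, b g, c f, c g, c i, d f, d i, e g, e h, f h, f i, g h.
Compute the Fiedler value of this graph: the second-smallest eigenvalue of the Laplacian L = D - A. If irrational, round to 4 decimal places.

1.6466

Each diagonal entry of L is the vertex degree and each off-diagonal entry is -1 where an edge is present, 0 otherwise; in the order [a, b, c, d, e, f, g, h, i] the diagonal is [4, 4, 3, 4, 4, 5, 4, 3, 3]. Computing the eigenvalues of L and sorting gives [0, 1.6466, 2.2679, 3.2318, 4.1915, 4.6469, 5.7321, 5.7926, 6.4906]. The Fiedler value lambda_2 = 1.6466 is strictly positive, so the graph is connected. The eigenvalues sum to 34, which equals trace(L) = 2|E|. The largest eigenvalue, 6.4906, is at most the vertex count 9.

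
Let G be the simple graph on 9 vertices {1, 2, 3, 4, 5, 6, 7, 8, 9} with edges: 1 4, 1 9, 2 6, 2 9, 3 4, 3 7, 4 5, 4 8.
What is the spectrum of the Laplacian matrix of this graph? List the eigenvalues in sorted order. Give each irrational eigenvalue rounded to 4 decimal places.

With the vertex order [1, 2, 3, 4, 5, 6, 7, 8, 9], the degrees are [2, 2, 2, 4, 1, 1, 1, 1, 2], giving D = diag(2, 2, 2, 4, 1, 1, 1, 1, 2) and L = D - A. Since every row of L sums to 0, the all-ones vector is in the kernel and 0 is an eigenvalue.

[0, 0.1774, 0.5242, 1, 1, 2.1609, 2.4961, 3.4670, 5.1743]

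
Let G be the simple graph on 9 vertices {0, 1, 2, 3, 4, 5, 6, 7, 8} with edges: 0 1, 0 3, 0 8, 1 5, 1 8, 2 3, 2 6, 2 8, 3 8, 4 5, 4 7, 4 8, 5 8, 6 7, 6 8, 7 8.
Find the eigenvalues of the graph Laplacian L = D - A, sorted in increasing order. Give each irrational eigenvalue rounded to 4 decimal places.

With the vertex order [0, 1, 2, 3, 4, 5, 6, 7, 8], the degrees are [3, 3, 3, 3, 3, 3, 3, 3, 8], giving D = diag(3, 3, 3, 3, 3, 3, 3, 3, 8) and L = D - A. Diagonalising L (or applying a numerical eigensolver to the 9x9 matrix) gives the spectrum above. The eigenvalues sum to 32, which equals trace(L) = 2|E|. By the matrix-tree theorem the graph has (1/9) * product of the nonzero eigenvalues = 2205 spanning trees.

[0, 1.5858, 1.5858, 3, 3, 4.4142, 4.4142, 5, 9]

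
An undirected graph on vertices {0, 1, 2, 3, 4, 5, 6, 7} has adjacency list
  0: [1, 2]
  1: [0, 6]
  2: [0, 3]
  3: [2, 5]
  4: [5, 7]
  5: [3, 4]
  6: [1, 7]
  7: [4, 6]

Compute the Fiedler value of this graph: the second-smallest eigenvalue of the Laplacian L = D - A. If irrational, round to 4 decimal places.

0.5858

Reading degrees in the order [0, 1, 2, 3, 4, 5, 6, 7] gives [2, 2, 2, 2, 2, 2, 2, 2]; set D = diag(2, 2, 2, 2, 2, 2, 2, 2) and form L = D - A. Computing the eigenvalues of L and sorting gives [0, 0.5858, 0.5858, 2, 2, 3.4142, 3.4142, 4]. The Fiedler value lambda_2 = 0.5858 is strictly positive, so the graph is connected. There is one zero in the spectrum, matching the 1 component. The largest eigenvalue, 4, is at most the vertex count 8.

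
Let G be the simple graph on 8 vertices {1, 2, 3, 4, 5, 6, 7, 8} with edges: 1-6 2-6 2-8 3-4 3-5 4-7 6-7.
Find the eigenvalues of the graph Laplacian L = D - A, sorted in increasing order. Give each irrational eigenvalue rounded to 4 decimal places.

With the vertex order [1, 2, 3, 4, 5, 6, 7, 8], the degrees are [1, 2, 2, 2, 1, 3, 2, 1], giving D = diag(1, 2, 2, 2, 1, 3, 2, 1) and L = D - A. Diagonalising L (or applying a numerical eigensolver to the 8x8 matrix) gives the spectrum above. There is one zero in the spectrum, matching the 1 component. The largest eigenvalue, 4.3429, is at most the vertex count 8.

[0, 0.1864, 0.5858, 1, 2, 2.4707, 3.4142, 4.3429]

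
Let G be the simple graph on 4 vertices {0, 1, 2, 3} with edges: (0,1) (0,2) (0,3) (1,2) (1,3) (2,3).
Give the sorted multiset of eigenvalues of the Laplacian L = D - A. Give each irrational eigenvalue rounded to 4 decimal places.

[0, 4, 4, 4]

Each diagonal entry of L is the vertex degree and each off-diagonal entry is -1 where an edge is present, 0 otherwise; in the order [0, 1, 2, 3] the diagonal is [3, 3, 3, 3]. L is symmetric positive semidefinite, so every eigenvalue is real and nonnegative. The largest eigenvalue, 4, is at most the vertex count 4. The eigenvalues sum to 12, which equals trace(L) = 2|E|.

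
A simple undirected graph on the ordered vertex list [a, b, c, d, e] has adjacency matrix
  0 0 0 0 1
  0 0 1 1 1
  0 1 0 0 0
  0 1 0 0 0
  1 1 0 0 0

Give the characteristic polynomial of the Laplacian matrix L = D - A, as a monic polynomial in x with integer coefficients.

With the vertex order [a, b, c, d, e], the degrees are [1, 3, 1, 1, 2], giving D = diag(1, 3, 1, 1, 2) and L = D - A. L has integer entries, so p(x) = det(xI - L) has integer coefficients. Expanding the determinant yields x^5 - 8x^4 + 20x^3 - 18x^2 + 5x. The constant term is 0 because L is singular (the all-ones vector lies in its kernel). The eigenvalues sum to 8, which equals trace(L) = 2|E|. The largest eigenvalue, 4.1701, is at most the vertex count 5.

x^5 - 8x^4 + 20x^3 - 18x^2 + 5x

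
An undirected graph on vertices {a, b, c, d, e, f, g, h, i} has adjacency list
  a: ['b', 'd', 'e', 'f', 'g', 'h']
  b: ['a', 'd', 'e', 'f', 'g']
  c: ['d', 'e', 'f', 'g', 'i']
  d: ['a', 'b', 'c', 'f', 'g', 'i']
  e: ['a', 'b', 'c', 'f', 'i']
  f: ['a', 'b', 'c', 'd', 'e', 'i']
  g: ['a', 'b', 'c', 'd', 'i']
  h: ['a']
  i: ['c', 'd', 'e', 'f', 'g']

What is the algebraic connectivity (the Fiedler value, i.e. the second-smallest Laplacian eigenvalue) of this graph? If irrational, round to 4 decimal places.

0.9389

Each diagonal entry of L is the vertex degree and each off-diagonal entry is -1 where an edge is present, 0 otherwise; in the order [a, b, c, d, e, f, g, h, i] the diagonal is [6, 5, 5, 6, 5, 6, 5, 1, 5]. The smallest Laplacian eigenvalue is always 0. The next one, lambda_2 = 0.9389, measures how hard the graph is to disconnect: larger values mean better connectivity. The largest eigenvalue, 8.2162, is at most the vertex count 9. By the matrix-tree theorem the graph has (1/9) * product of the nonzero eigenvalues = 29376 spanning trees.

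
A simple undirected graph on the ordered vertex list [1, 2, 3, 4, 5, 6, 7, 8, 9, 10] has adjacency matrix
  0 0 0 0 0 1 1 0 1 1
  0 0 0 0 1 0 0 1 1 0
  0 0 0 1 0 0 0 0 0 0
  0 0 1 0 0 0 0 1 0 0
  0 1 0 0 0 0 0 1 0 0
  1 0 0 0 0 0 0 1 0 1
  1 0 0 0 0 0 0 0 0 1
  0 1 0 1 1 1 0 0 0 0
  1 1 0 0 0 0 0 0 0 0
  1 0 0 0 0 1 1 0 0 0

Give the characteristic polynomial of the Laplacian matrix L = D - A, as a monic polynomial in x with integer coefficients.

Each diagonal entry of L is the vertex degree and each off-diagonal entry is -1 where an edge is present, 0 otherwise; in the order [1, 2, 3, 4, 5, 6, 7, 8, 9, 10] the diagonal is [4, 3, 1, 2, 2, 3, 2, 4, 2, 3]. L has integer entries, so p(x) = det(xI - L) has integer coefficients. Expanding the determinant yields x^10 - 26x^9 + 287x^8 - 1754x^7 + 6487x^6 - 14892x^5 + 20895x^4 - 16884x^3 + 6881x^2 - 1030x. Since p(0) = det(-L) = 0, x divides p(x). By the matrix-tree theorem the graph has (1/10) * product of the nonzero eigenvalues = 103 spanning trees.

x^10 - 26x^9 + 287x^8 - 1754x^7 + 6487x^6 - 14892x^5 + 20895x^4 - 16884x^3 + 6881x^2 - 1030x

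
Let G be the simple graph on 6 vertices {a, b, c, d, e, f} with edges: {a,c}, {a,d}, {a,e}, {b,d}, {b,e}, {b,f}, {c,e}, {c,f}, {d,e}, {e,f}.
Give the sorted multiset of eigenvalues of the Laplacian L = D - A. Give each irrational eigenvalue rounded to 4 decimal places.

[0, 2.3820, 2.3820, 4.6180, 4.6180, 6]

Each diagonal entry of L is the vertex degree and each off-diagonal entry is -1 where an edge is present, 0 otherwise; in the order [a, b, c, d, e, f] the diagonal is [3, 3, 3, 3, 5, 3]. L is symmetric positive semidefinite, so every eigenvalue is real and nonnegative. The single zero eigenvalue shows the graph is connected. There is one zero in the spectrum, matching the 1 component. By the matrix-tree theorem the graph has (1/6) * product of the nonzero eigenvalues = 121 spanning trees.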